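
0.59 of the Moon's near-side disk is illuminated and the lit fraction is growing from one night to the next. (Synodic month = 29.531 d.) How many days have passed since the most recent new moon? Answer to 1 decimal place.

8.2 days

From f = (1 − cos θ)/2: cos θ = 1 − 2×0.59 = -0.180; arccos → 100.4°.
Before full moon the principal value applies: θ = 100.4°.
At 360°/29.531 d per day, 100.4° corresponds to 8.23 days.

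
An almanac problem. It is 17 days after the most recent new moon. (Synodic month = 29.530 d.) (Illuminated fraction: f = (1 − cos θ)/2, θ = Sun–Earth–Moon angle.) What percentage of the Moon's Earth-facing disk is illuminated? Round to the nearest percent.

94%

The Moon has covered 17/29.530 of its cycle, so θ ≈ 360° × 17/29.530 = 207.2°.
cos 207.2° = (-0.889), so f = (1 − (-0.889))/2 = 0.945, so 94%.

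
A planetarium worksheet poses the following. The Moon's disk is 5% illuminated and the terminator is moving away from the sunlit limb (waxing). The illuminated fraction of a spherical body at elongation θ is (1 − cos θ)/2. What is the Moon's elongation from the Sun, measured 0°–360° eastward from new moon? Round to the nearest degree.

26°

Invert f = (1 − cos θ)/2 to get cos θ = 1 − 2(0.05) = 0.900, hence θ₀ = arccos 0.900 = 25.8°.
Before full moon the principal value applies: θ = 25.8°.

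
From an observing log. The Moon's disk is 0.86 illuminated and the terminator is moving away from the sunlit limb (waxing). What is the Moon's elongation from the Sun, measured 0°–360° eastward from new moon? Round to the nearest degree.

From f = (1 − cos θ)/2: cos θ = 1 − 2×0.86 = -0.720; arccos → 136.1°.
Waxing ⇒ before full, so θ = 136.1°.

136°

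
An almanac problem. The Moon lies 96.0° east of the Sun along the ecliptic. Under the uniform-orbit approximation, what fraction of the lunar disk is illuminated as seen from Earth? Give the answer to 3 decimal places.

cos 96.0° = (-0.105), so f = (1 − (-0.105))/2 = 0.552.

0.552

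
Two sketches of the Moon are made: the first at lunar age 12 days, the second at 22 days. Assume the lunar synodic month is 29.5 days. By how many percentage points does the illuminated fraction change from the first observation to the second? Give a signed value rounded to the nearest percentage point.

-40 pp

θ₁ = 360° × 12/29.5 = 146.4°, f₁ = (1 − cos θ₁)/2 = 0.917.
θ₂ = 360° × 22/29.5 = 268.5°, f₂ = (1 − cos θ₂)/2 = 0.513.
Change = f₂ − f₁ = -0.403 → -40 percentage points.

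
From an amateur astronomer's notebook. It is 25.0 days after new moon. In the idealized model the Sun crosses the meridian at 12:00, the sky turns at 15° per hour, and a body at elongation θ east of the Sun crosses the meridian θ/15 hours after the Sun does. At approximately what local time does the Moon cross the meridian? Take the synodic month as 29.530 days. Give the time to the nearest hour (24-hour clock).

The Moon has covered 25.0/29.530 of its cycle, so θ ≈ 360° × 25.0/29.530 = 304.8°.
At 15° of sky rotation per hour, 304.8° corresponds to a 20.32 h lag.
12:00 + 20.32 h ≈ 08:19 → 08:00 to the nearest hour.

08:00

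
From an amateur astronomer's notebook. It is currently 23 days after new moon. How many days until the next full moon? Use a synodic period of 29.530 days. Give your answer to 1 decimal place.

Full moon occurs at elongation 180°, i.e. at age 29.530 × 180/360 = 14.765 d.
Already past this cycle's full moon; the next is at 14.765 + 29.530 = 44.295 d, so 44.295 − 23 = 21.295 days.

21.3 days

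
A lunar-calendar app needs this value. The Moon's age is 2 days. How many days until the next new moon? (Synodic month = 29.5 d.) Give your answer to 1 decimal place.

One full lunation from the last new moon is 29.5 d; remaining = 29.5 − 2 = 27.500 d.

27.5 days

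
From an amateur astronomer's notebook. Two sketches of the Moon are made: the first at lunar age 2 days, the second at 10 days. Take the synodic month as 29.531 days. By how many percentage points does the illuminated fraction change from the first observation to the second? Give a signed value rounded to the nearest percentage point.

First observation: θ = 360°·2/29.531 = 24.4°, so f = 0.045.
Second observation: θ = 121.9°, f = 0.764.
Δf = 0.764 − 0.045 = +0.720, i.e. +72 pp.

+72 pp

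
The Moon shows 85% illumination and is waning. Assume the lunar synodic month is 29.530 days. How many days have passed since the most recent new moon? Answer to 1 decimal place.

cos θ = 1 − 2f = -0.700, giving a principal value of 134.4°.
A waning Moon lies in 180°–360°, so θ = 360° − 134.4° = 225.6°.
That fraction of the synodic month is 225.6/360 × 29.530 d ≈ 18.50 d.

18.5 days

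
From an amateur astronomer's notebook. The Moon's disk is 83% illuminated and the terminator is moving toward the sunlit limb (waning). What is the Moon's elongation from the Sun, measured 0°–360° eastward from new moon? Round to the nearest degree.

229°

Invert f = (1 − cos θ)/2 to get cos θ = 1 − 2(0.83) = -0.660, hence θ₀ = arccos -0.660 = 131.3°.
Since the Moon is past full (waning), take the reflex angle: θ = 360° − 131.3° = 228.7°.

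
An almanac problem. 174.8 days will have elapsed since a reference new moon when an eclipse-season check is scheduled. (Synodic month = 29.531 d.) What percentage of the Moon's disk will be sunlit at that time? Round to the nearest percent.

174.8 d spans 5 complete synodic months (5 × 29.531 = 147.66 d) plus 27.15 d.
Elongation θ = 360° × 27.15/29.531 ≈ 330.9°.
With cos θ = 0.874, the lit fraction is (1 − 0.874)/2 ≈ 0.063, so 6%.

6%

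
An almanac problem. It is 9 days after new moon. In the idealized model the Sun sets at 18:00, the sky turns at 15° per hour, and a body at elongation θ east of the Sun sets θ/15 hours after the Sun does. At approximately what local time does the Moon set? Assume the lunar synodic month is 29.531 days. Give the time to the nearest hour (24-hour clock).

01:00

Phase angle: θ = 360°·(9 d)/(29.531 d) = 109.7°.
Delay after the Sun = 109.7° / (15°/h) ≈ 7.31 h.
18:00 + 7.31 h ≈ 01:19 → 01:00 to the nearest hour.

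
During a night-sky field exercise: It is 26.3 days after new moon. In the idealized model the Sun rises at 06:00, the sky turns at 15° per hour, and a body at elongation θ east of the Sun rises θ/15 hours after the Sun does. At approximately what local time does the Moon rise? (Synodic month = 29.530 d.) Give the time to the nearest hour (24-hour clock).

Phase angle: θ = 360°·(26.3 d)/(29.530 d) = 320.6°.
The Moon trails the Sun by θ/15 = 320.6/15 ≈ 21.37 hours.
06:00 + 21.37 h ≈ 03:22 → 03:00 to the nearest hour.

03:00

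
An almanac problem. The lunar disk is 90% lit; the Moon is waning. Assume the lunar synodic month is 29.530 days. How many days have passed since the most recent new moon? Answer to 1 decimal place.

cos θ = 1 − 2f = -0.800, giving a principal value of 143.1°.
A waning Moon lies in 180°–360°, so θ = 360° − 143.1° = 216.9°.
At 360°/29.530 d per day, 216.9° corresponds to 17.79 days.

17.8 days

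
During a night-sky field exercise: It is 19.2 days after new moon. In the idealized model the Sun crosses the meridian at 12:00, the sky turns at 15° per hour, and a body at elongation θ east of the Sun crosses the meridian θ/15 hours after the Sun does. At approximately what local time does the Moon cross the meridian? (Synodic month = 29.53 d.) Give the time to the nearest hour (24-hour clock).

04:00

The Moon has covered 19.2/29.53 of its cycle, so θ ≈ 360° × 19.2/29.53 = 234.1°.
At 15° of sky rotation per hour, 234.1° corresponds to a 15.60 h lag.
12:00 + 15.60 h ≈ 03:36 → 04:00 to the nearest hour.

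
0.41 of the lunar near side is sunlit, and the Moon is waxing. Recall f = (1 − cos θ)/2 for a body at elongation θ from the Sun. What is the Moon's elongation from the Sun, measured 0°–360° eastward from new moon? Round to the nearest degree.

80°

Invert f = (1 − cos θ)/2 to get cos θ = 1 − 2(0.41) = 0.180, hence θ₀ = arccos 0.180 = 79.6°.
Before full moon the principal value applies: θ = 79.6°.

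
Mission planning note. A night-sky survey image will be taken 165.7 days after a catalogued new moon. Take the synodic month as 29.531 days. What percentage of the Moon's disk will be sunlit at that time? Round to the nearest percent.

165.7 d spans 5 complete synodic months (5 × 29.531 = 147.66 d) plus 18.04 d.
Phase angle: θ = 360°·(18.04 d)/(29.531 d) = 220.0°.
Illuminated fraction = (1 − cos 220.0°)/2 = (1 − (-0.766))/2 ≈ 0.883, so 88%.

88%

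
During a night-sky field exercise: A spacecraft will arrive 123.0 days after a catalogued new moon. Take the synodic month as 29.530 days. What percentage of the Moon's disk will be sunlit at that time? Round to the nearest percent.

Reduce mod P: 123.0 − 4×29.530 = 4.88 d into the current lunation.
The Moon has covered 4.88/29.530 of its cycle, so θ ≈ 360° × 4.88/29.530 = 59.5°.
Illuminated fraction = (1 − cos 59.5°)/2 = (1 − 0.508)/2 ≈ 0.246, so 25%.

25%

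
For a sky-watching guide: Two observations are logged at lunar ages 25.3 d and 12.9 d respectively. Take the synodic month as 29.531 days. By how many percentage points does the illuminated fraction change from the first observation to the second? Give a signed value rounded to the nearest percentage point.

θ₁ = 360° × 25.3/29.531 = 308.4°, f₁ = (1 − cos θ₁)/2 = 0.189.
θ₂ = 360° × 12.9/29.531 = 157.3°, f₂ = (1 − cos θ₂)/2 = 0.961.
Change = f₂ − f₁ = +0.772 → +77 percentage points.

+77 pp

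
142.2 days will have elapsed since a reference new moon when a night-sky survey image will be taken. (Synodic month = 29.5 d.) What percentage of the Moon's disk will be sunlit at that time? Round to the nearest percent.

29%

Reduce mod P: 142.2 − 4×29.5 = 24.20 d into the current lunation.
The Moon has covered 24.20/29.5 of its cycle, so θ ≈ 360° × 24.20/29.5 = 295.3°.
Illuminated fraction = (1 − cos 295.3°)/2 = (1 − 0.428)/2 ≈ 0.286, so 29%.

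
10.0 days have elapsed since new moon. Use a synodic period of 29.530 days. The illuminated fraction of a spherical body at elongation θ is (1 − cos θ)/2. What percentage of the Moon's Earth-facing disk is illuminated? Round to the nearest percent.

Elongation θ = 360° × 10.0/29.530 ≈ 121.9°.
With cos θ = (-0.529), the lit fraction is (1 − (-0.529))/2 ≈ 0.764, so 76%.

76%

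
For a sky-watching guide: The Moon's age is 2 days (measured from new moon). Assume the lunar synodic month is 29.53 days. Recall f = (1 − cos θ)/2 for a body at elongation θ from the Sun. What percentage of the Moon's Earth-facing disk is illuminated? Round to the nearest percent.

4%

Phase angle: θ = 360°·(2 d)/(29.53 d) = 24.4°.
Illuminated fraction = (1 − cos 24.4°)/2 = (1 − 0.911)/2 ≈ 0.045, so 4%.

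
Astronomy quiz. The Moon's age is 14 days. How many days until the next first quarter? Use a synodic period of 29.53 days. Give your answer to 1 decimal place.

22.9 days

First quarter is 0.25 of the way through the cycle: age 0.25 × 29.53 = 7.383 d.
This lunation's first quarter (7.383 d) has passed, so add one period: 36.913 − 14 = 22.913 days.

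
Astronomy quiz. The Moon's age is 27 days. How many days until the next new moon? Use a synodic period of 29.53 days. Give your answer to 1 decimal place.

2.5 days

The next new moon completes the synodic month: 29.53 − 27 = 2.530 days.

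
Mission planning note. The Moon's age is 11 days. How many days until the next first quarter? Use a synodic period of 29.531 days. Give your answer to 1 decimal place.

25.9 days

First quarter occurs at elongation 90°, i.e. at age 29.531 × 90/360 = 7.383 d.
This lunation's first quarter (7.383 d) has passed, so add one period: 36.914 − 11 = 25.914 days.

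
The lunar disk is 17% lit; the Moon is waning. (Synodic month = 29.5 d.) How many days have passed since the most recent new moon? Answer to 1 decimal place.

25.5 days

Invert f = (1 − cos θ)/2 to get cos θ = 1 − 2(0.17) = 0.660, hence θ₀ = arccos 0.660 = 48.7°.
A waning Moon lies in 180°–360°, so θ = 360° − 48.7° = 311.3°.
At 360°/29.5 d per day, 311.3° corresponds to 25.51 days.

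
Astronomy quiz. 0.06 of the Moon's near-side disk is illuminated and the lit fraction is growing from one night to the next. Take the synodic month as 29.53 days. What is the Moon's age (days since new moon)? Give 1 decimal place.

2.3 days

cos θ = 1 − 2f = 0.880, giving a principal value of 28.4°.
Before full moon the principal value applies: θ = 28.4°.
Age = 29.53 × 28.4°/360° ≈ 2.33 days.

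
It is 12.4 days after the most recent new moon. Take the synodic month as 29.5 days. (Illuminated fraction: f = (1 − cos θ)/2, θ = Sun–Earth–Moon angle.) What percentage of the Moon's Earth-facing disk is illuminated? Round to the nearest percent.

94%

The Moon has covered 12.4/29.5 of its cycle, so θ ≈ 360° × 12.4/29.5 = 151.3°.
cos 151.3° = (-0.877), so f = (1 − (-0.877))/2 = 0.939, so 94%.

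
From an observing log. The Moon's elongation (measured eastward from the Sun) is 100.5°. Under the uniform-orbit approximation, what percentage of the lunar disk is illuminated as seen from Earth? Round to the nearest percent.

59%

cos 100.5° = (-0.182), so f = (1 − (-0.182))/2 = 0.591, i.e. 59%.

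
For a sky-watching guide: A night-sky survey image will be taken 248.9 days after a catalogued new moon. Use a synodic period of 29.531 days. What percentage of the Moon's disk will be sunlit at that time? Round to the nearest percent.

95%

248.9/29.531 = 8.428 lunations, so 8 complete cycles and 12.65 d into the next.
Elongation θ = 360° × 12.65/29.531 ≈ 154.2°.
With cos θ = (-0.901), the lit fraction is (1 − (-0.901))/2 ≈ 0.950, so 95%.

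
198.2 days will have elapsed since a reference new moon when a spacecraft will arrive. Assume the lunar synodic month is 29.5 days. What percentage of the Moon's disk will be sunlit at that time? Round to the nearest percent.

60%

Reduce mod P: 198.2 − 6×29.5 = 21.20 d into the current lunation.
The Moon has covered 21.20/29.5 of its cycle, so θ ≈ 360° × 21.20/29.5 = 258.7°.
Illuminated fraction = (1 − cos 258.7°)/2 = (1 − (-0.196))/2 ≈ 0.598, so 60%.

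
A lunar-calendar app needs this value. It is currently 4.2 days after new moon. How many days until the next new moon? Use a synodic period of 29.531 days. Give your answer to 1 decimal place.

25.3 days

The next new moon completes the synodic month: 29.531 − 4.2 = 25.331 days.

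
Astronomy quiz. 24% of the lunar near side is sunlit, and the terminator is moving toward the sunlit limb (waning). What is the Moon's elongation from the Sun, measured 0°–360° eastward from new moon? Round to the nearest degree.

Invert f = (1 − cos θ)/2 to get cos θ = 1 − 2(0.24) = 0.520, hence θ₀ = arccos 0.520 = 58.7°.
Waning ⇒ past full, so θ = 360° − 58.7° = 301.3°.

301°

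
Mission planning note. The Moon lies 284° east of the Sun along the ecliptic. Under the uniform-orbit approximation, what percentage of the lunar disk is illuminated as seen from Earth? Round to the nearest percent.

Half-versine of 284°: (1 − 0.242)/2 = 0.379, i.e. 38%.

38%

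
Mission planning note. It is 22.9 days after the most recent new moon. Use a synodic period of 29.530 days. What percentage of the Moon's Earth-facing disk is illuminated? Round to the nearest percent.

42%

The Moon has covered 22.9/29.530 of its cycle, so θ ≈ 360° × 22.9/29.530 = 279.2°.
cos 279.2° = 0.159, so f = (1 − 0.159)/2 = 0.420, so 42%.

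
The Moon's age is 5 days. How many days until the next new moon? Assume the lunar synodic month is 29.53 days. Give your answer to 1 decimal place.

24.5 days

The next new moon completes the synodic month: 29.53 − 5 = 24.530 days.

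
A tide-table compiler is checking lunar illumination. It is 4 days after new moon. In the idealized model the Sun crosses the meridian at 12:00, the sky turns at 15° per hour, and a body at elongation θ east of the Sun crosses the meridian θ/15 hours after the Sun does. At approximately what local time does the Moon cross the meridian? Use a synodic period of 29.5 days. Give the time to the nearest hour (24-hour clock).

Elongation θ = 360° × 4/29.5 ≈ 48.8°.
The Moon trails the Sun by θ/15 = 48.8/15 ≈ 3.25 hours.
12:00 + 3.25 h ≈ 15:15 → 15:00 to the nearest hour.

15:00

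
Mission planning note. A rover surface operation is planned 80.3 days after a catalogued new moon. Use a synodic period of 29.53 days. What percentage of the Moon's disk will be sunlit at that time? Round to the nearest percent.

Reduce mod P: 80.3 − 2×29.53 = 21.24 d into the current lunation.
Elongation θ = 360° × 21.24/29.53 ≈ 258.9°.
With cos θ = (-0.192), the lit fraction is (1 − (-0.192))/2 ≈ 0.596, so 60%.

60%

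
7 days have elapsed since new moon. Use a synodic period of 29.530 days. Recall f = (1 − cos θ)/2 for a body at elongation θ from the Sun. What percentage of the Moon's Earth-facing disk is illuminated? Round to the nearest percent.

Phase angle: θ = 360°·(7 d)/(29.530 d) = 85.3°.
Illuminated fraction = (1 − cos 85.3°)/2 = (1 − 0.081)/2 ≈ 0.459, so 46%.

46%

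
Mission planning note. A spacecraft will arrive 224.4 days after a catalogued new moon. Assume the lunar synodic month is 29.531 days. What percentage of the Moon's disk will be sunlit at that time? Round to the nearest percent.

91%

224.4/29.531 = 7.599 lunations, so 7 complete cycles and 17.68 d into the next.
The Moon has covered 17.68/29.531 of its cycle, so θ ≈ 360° × 17.68/29.531 = 215.6°.
cos 215.6° = (-0.813), so f = (1 − (-0.813))/2 = 0.907, so 91%.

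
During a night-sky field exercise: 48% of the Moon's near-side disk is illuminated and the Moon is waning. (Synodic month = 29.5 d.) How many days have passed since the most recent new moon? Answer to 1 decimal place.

cos θ = 1 − 2f = 0.040, giving a principal value of 87.7°.
A waning Moon lies in 180°–360°, so θ = 360° − 87.7° = 272.3°.
That fraction of the synodic month is 272.3/360 × 29.5 d ≈ 22.31 d.

22.3 days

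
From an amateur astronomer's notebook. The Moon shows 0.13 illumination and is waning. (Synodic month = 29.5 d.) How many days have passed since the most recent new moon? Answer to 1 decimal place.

Invert f = (1 − cos θ)/2 to get cos θ = 1 − 2(0.13) = 0.740, hence θ₀ = arccos 0.740 = 42.3°.
Since the Moon is past full (waning), take the reflex angle: θ = 360° − 42.3° = 317.7°.
Age = 29.5 × 317.7°/360° ≈ 26.04 days.

26.0 days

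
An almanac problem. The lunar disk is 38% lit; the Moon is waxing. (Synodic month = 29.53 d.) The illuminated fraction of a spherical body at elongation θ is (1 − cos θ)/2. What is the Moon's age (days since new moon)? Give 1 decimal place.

6.2 days

cos θ = 1 − 2f = 0.240, giving a principal value of 76.1°.
The Moon is waxing (0°–180°), so θ = 76.1° directly.
That fraction of the synodic month is 76.1/360 × 29.53 d ≈ 6.24 d.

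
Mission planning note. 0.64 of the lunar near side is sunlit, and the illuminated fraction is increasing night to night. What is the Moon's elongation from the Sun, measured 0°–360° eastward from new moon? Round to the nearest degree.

106°

Invert f = (1 − cos θ)/2 to get cos θ = 1 − 2(0.64) = -0.280, hence θ₀ = arccos -0.280 = 106.3°.
Waxing ⇒ before full, so θ = 106.3°.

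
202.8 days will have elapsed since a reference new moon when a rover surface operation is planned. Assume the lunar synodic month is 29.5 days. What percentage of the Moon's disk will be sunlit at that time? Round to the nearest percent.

202.8/29.5 = 6.875 lunations, so 6 complete cycles and 25.80 d into the next.
Phase angle: θ = 360°·(25.80 d)/(29.5 d) = 314.8°.
With cos θ = 0.705, the lit fraction is (1 − 0.705)/2 ≈ 0.147, so 15%.

15%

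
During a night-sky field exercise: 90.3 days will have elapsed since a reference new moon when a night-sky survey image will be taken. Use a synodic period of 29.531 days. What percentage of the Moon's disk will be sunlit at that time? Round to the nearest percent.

3%

90.3/29.531 = 3.058 lunations, so 3 complete cycles and 1.71 d into the next.
Elongation θ = 360° × 1.71/29.531 ≈ 20.8°.
With cos θ = 0.935, the lit fraction is (1 − 0.935)/2 ≈ 0.033, so 3%.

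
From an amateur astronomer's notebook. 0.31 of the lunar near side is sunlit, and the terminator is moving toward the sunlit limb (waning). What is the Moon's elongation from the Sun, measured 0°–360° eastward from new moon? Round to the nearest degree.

292°

cos θ = 1 − 2f = 0.380, giving a principal value of 67.7°.
A waning Moon lies in 180°–360°, so θ = 360° − 67.7° = 292.3°.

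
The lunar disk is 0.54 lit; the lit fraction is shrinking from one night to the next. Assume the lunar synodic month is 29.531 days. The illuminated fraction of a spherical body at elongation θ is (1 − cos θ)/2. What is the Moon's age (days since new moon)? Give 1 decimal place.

21.8 days

cos θ = 1 − 2f = -0.080, giving a principal value of 94.6°.
A waning Moon lies in 180°–360°, so θ = 360° − 94.6° = 265.4°.
Age = 29.531 × 265.4°/360° ≈ 21.77 days.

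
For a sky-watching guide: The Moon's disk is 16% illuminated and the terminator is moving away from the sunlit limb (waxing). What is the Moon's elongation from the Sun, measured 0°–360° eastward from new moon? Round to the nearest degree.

cos θ = 1 − 2f = 0.680, giving a principal value of 47.2°.
Waxing ⇒ before full, so θ = 47.2°.

47°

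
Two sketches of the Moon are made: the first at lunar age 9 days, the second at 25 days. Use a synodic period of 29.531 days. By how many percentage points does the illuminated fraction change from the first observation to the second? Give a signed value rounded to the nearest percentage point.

-45 percentage points

θ₁ = 360° × 9/29.531 = 109.7°, f₁ = (1 − cos θ₁)/2 = 0.669.
θ₂ = 360° × 25/29.531 = 304.8°, f₂ = (1 − cos θ₂)/2 = 0.215.
Change = f₂ − f₁ = -0.454 → -45 percentage points.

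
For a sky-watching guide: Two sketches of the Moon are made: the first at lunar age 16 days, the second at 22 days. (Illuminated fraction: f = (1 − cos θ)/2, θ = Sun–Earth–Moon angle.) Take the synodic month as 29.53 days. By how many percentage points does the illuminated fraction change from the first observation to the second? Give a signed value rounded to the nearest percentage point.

θ₁ = 360° × 16/29.53 = 195.1°, f₁ = (1 − cos θ₁)/2 = 0.983.
θ₂ = 360° × 22/29.53 = 268.2°, f₂ = (1 − cos θ₂)/2 = 0.516.
Change = f₂ − f₁ = -0.467 → -47 percentage points.

-47 percentage points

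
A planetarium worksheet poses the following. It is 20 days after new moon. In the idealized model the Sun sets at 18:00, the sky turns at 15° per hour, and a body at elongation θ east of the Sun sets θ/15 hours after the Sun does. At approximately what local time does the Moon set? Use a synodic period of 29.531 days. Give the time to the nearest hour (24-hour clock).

The Moon has covered 20/29.531 of its cycle, so θ ≈ 360° × 20/29.531 = 243.8°.
The Moon trails the Sun by θ/15 = 243.8/15 ≈ 16.25 hours.
18:00 + 16.25 h ≈ 10:15 → 10:00 to the nearest hour.

10:00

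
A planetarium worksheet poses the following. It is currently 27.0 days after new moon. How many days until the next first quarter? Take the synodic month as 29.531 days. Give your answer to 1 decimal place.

First quarter is 0.25 of the way through the cycle: age 0.25 × 29.531 = 7.383 d.
Already past this cycle's first quarter; the next is at 7.383 + 29.531 = 36.914 d, so 36.914 − 27.0 = 9.914 days.

9.9 days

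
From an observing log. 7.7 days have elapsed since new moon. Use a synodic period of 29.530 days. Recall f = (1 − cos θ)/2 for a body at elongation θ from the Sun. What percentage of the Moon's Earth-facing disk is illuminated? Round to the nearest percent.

53%

Elongation θ = 360° × 7.7/29.530 ≈ 93.9°.
Illuminated fraction = (1 − cos 93.9°)/2 = (1 − (-0.068))/2 ≈ 0.534, so 53%.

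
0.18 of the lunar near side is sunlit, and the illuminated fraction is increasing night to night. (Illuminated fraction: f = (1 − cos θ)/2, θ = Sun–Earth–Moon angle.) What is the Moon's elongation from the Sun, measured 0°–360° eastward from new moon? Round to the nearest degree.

From f = (1 − cos θ)/2: cos θ = 1 − 2×0.18 = 0.640; arccos → 50.2°.
The Moon is waxing (0°–180°), so θ = 50.2° directly.

50°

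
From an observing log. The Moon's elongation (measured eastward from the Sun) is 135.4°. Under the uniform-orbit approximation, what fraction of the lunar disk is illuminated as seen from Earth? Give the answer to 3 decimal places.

0.856

Half-versine of 135.4°: (1 − (-0.712))/2 = 0.856.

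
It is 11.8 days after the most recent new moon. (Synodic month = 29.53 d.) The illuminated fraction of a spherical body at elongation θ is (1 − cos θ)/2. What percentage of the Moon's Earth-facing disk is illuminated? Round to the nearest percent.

The Moon has covered 11.8/29.53 of its cycle, so θ ≈ 360° × 11.8/29.53 = 143.9°.
With cos θ = (-0.808), the lit fraction is (1 − (-0.808))/2 ≈ 0.904, so 90%.

90%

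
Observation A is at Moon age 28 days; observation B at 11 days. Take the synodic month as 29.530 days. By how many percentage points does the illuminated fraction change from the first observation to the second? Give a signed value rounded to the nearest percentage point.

+82 pp

First observation: θ = 360°·28/29.530 = 341.3°, so f = 0.026.
Second observation: θ = 134.1°, f = 0.848.
Δf = 0.848 − 0.026 = +0.822, i.e. +82 pp.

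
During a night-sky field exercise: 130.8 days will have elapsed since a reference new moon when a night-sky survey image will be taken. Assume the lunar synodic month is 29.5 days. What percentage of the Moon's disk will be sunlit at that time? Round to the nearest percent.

96%

Reduce mod P: 130.8 − 4×29.5 = 12.80 d into the current lunation.
The Moon has covered 12.80/29.5 of its cycle, so θ ≈ 360° × 12.80/29.5 = 156.2°.
Illuminated fraction = (1 − cos 156.2°)/2 = (1 − (-0.915))/2 ≈ 0.957, so 96%.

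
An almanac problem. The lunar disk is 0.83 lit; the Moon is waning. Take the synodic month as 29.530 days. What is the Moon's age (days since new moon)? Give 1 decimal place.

Invert f = (1 − cos θ)/2 to get cos θ = 1 − 2(0.83) = -0.660, hence θ₀ = arccos -0.660 = 131.3°.
A waning Moon lies in 180°–360°, so θ = 360° − 131.3° = 228.7°.
At 360°/29.530 d per day, 228.7° corresponds to 18.76 days.

18.8 days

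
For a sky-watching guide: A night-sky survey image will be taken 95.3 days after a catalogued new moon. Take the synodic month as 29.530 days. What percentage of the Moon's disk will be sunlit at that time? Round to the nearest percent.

43%

95.3 d spans 3 complete synodic months (3 × 29.530 = 88.59 d) plus 6.71 d.
Phase angle: θ = 360°·(6.71 d)/(29.530 d) = 81.8°.
With cos θ = 0.143, the lit fraction is (1 − 0.143)/2 ≈ 0.429, so 43%.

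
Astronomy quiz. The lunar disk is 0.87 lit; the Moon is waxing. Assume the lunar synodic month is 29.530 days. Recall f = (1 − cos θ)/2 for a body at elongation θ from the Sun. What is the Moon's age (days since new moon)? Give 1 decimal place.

Invert f = (1 − cos θ)/2 to get cos θ = 1 − 2(0.87) = -0.740, hence θ₀ = arccos -0.740 = 137.7°.
Before full moon the principal value applies: θ = 137.7°.
Age = 29.530 × 137.7°/360° ≈ 11.30 days.

11.3 days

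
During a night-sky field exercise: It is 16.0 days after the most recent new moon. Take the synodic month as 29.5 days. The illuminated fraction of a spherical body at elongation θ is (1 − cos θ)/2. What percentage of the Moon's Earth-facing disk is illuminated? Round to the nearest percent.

98%

Elongation θ = 360° × 16.0/29.5 ≈ 195.3°.
Illuminated fraction = (1 − cos 195.3°)/2 = (1 − (-0.965))/2 ≈ 0.982, so 98%.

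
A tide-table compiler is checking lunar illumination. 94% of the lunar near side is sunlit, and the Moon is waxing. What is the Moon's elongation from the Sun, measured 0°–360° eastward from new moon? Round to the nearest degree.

152°

From f = (1 − cos θ)/2: cos θ = 1 − 2×0.94 = -0.880; arccos → 151.6°.
Waxing ⇒ before full, so θ = 151.6°.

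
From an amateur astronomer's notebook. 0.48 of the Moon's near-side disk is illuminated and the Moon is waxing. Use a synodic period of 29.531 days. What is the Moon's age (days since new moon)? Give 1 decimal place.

7.2 days

From f = (1 − cos θ)/2: cos θ = 1 − 2×0.48 = 0.040; arccos → 87.7°.
Before full moon the principal value applies: θ = 87.7°.
At 360°/29.531 d per day, 87.7° corresponds to 7.19 days.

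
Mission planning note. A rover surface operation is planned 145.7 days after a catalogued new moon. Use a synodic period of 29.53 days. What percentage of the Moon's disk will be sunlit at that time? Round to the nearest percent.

4%

145.7 d spans 4 complete synodic months (4 × 29.53 = 118.12 d) plus 27.58 d.
Phase angle: θ = 360°·(27.58 d)/(29.53 d) = 336.2°.
With cos θ = 0.915, the lit fraction is (1 − 0.915)/2 ≈ 0.042, so 4%.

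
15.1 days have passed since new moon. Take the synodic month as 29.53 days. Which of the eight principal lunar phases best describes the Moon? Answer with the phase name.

full moon

θ ≈ 360° × 15.1/29.53 = 184°, which falls in the full moon sector.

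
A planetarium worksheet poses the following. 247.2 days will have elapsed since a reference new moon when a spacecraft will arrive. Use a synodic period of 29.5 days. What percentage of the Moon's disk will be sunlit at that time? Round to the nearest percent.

247.2/29.5 = 8.380 lunations, so 8 complete cycles and 11.20 d into the next.
The Moon has covered 11.20/29.5 of its cycle, so θ ≈ 360° × 11.20/29.5 = 136.7°.
cos 136.7° = (-0.728), so f = (1 − (-0.728))/2 = 0.864, so 86%.

86%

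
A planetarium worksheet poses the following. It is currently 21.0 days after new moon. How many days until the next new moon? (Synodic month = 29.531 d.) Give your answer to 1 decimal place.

8.5 days

One full lunation from the last new moon is 29.531 d; remaining = 29.531 − 21.0 = 8.531 d.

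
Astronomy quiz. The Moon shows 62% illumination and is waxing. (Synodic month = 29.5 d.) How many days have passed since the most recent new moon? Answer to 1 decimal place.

From f = (1 − cos θ)/2: cos θ = 1 − 2×0.62 = -0.240; arccos → 103.9°.
The Moon is waxing (0°–180°), so θ = 103.9° directly.
At 360°/29.5 d per day, 103.9° corresponds to 8.51 days.

8.5 days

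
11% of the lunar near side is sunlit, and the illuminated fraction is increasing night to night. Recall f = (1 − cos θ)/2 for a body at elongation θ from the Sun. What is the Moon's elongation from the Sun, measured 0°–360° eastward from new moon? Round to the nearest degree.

From f = (1 − cos θ)/2: cos θ = 1 − 2×0.11 = 0.780; arccos → 38.7°.
The Moon is waxing (0°–180°), so θ = 38.7° directly.

39°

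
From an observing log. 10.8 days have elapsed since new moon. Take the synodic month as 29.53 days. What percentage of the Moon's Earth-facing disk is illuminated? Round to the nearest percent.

83%

The Moon has covered 10.8/29.53 of its cycle, so θ ≈ 360° × 10.8/29.53 = 131.7°.
With cos θ = (-0.665), the lit fraction is (1 − (-0.665))/2 ≈ 0.832, so 83%.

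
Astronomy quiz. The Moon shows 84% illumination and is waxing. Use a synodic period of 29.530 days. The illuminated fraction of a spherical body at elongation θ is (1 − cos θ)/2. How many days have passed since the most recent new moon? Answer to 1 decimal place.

10.9 days

From f = (1 − cos θ)/2: cos θ = 1 − 2×0.84 = -0.680; arccos → 132.8°.
Before full moon the principal value applies: θ = 132.8°.
At 360°/29.530 d per day, 132.8° corresponds to 10.90 days.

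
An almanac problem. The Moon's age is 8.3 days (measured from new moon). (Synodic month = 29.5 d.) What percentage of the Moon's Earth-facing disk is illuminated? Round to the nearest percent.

Elongation θ = 360° × 8.3/29.5 ≈ 101.3°.
With cos θ = (-0.196), the lit fraction is (1 − (-0.196))/2 ≈ 0.598, so 60%.

60%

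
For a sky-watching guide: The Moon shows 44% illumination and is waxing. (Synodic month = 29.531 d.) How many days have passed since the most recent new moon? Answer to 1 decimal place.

6.8 days

From f = (1 − cos θ)/2: cos θ = 1 − 2×0.44 = 0.120; arccos → 83.1°.
Waxing ⇒ before full, so θ = 83.1°.
That fraction of the synodic month is 83.1/360 × 29.531 d ≈ 6.82 d.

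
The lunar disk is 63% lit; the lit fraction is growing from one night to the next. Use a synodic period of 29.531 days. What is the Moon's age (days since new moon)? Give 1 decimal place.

8.6 days

cos θ = 1 − 2f = -0.260, giving a principal value of 105.1°.
Before full moon the principal value applies: θ = 105.1°.
Age = 29.531 × 105.1°/360° ≈ 8.62 days.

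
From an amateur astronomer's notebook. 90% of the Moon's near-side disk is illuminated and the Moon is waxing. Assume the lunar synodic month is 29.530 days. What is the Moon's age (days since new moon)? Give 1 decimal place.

11.7 days

cos θ = 1 − 2f = -0.800, giving a principal value of 143.1°.
Before full moon the principal value applies: θ = 143.1°.
At 360°/29.530 d per day, 143.1° corresponds to 11.74 days.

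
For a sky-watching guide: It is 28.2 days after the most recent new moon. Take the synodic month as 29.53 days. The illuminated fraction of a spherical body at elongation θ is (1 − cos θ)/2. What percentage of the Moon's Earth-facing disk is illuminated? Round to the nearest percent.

2%

The Moon has covered 28.2/29.53 of its cycle, so θ ≈ 360° × 28.2/29.53 = 343.8°.
Illuminated fraction = (1 − cos 343.8°)/2 = (1 − 0.960)/2 ≈ 0.020, so 2%.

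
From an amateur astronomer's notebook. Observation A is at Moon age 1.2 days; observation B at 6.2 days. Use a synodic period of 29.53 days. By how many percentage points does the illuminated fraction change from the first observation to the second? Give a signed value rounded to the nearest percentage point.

+36 percentage points

θ₁ = 360° × 1.2/29.53 = 14.6°, f₁ = (1 − cos θ₁)/2 = 0.016.
θ₂ = 360° × 6.2/29.53 = 75.6°, f₂ = (1 − cos θ₂)/2 = 0.376.
Change = f₂ − f₁ = +0.359 → +36 percentage points.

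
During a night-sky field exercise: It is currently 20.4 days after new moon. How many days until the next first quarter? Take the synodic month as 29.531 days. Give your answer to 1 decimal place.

First quarter occurs at elongation 90°, i.e. at age 29.531 × 90/360 = 7.383 d.
Already past this cycle's first quarter; the next is at 7.383 + 29.531 = 36.914 d, so 36.914 − 20.4 = 16.514 days.

16.5 days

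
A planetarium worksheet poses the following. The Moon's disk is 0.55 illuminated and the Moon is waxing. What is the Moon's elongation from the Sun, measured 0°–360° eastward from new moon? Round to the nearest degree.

Invert f = (1 − cos θ)/2 to get cos θ = 1 − 2(0.55) = -0.100, hence θ₀ = arccos -0.100 = 95.7°.
Waxing ⇒ before full, so θ = 95.7°.

96°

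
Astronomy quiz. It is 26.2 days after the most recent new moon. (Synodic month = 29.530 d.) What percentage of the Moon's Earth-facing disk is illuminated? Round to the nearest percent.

Phase angle: θ = 360°·(26.2 d)/(29.530 d) = 319.4°.
Illuminated fraction = (1 − cos 319.4°)/2 = (1 − 0.759)/2 ≈ 0.120, so 12%.

12%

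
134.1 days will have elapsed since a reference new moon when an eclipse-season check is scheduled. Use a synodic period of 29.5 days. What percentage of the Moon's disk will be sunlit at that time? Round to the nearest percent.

98%

134.1/29.5 = 4.546 lunations, so 4 complete cycles and 16.10 d into the next.
Phase angle: θ = 360°·(16.10 d)/(29.5 d) = 196.5°.
Illuminated fraction = (1 − cos 196.5°)/2 = (1 − (-0.959))/2 ≈ 0.979, so 98%.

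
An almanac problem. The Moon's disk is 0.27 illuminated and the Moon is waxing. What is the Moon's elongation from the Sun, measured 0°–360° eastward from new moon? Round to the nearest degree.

63°

Invert f = (1 − cos θ)/2 to get cos θ = 1 − 2(0.27) = 0.460, hence θ₀ = arccos 0.460 = 62.6°.
The Moon is waxing (0°–180°), so θ = 62.6° directly.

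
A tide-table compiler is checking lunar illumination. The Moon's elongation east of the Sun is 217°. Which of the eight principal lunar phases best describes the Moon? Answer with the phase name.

waning gibbous

217° lies in the waning gibbous sector of the 8-phase cycle.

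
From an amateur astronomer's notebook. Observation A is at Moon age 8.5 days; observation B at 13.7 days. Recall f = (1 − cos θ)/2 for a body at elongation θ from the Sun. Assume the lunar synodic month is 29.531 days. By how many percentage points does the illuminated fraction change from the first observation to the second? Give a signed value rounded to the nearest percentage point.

θ₁ = 360° × 8.5/29.531 = 103.6°, f₁ = (1 − cos θ₁)/2 = 0.618.
θ₂ = 360° × 13.7/29.531 = 167.0°, f₂ = (1 − cos θ₂)/2 = 0.987.
Change = f₂ − f₁ = +0.369 → +37 percentage points.

+37 pp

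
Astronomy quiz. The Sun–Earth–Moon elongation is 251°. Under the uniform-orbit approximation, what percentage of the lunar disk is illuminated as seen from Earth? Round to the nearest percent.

cos 251° = (-0.326), so f = (1 − (-0.326))/2 = 0.663, i.e. 66%.

66%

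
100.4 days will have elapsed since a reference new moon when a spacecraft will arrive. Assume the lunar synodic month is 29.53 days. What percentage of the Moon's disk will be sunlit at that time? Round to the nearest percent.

100.4/29.53 = 3.400 lunations, so 3 complete cycles and 11.81 d into the next.
The Moon has covered 11.81/29.53 of its cycle, so θ ≈ 360° × 11.81/29.53 = 144.0°.
cos 144.0° = (-0.809), so f = (1 − (-0.809))/2 = 0.904, so 90%.

90%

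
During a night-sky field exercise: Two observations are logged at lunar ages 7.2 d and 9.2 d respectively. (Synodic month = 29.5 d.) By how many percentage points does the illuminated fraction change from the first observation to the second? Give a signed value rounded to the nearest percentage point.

+21 pp

First observation: θ = 360°·7.2/29.5 = 87.9°, so f = 0.481.
Second observation: θ = 112.3°, f = 0.689.
Δf = 0.689 − 0.481 = +0.208, i.e. +21 pp.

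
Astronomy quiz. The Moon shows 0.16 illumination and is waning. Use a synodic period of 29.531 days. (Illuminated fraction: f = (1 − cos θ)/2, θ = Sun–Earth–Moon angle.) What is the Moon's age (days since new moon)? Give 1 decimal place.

From f = (1 − cos θ)/2: cos θ = 1 − 2×0.16 = 0.680; arccos → 47.2°.
Waning ⇒ past full, so θ = 360° − 47.2° = 312.8°.
Age = 29.531 × 312.8°/360° ≈ 25.66 days.

25.7 days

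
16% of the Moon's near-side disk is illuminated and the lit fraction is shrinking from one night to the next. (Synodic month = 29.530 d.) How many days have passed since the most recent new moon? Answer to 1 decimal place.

25.7 days

cos θ = 1 − 2f = 0.680, giving a principal value of 47.2°.
Since the Moon is past full (waning), take the reflex angle: θ = 360° − 47.2° = 312.8°.
Age = 29.530 × 312.8°/360° ≈ 25.66 days.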